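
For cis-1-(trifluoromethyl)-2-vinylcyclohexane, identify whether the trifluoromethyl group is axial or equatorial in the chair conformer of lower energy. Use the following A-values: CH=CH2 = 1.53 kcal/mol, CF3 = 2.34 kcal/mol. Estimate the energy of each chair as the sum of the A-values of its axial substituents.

C1 and C2 have opposite parity, so for the cis isomer the two substituents are one axial and one equatorial in each chair.
Chair I (vinyl axial, trifluoromethyl equatorial): E = 1.53 kcal/mol.
Chair II (vinyl equatorial, trifluoromethyl axial): E = 2.34 kcal/mol.
Chair I is the more stable (lower-energy) conformer, and in that chair the trifluoromethyl group is equatorial.

equatorial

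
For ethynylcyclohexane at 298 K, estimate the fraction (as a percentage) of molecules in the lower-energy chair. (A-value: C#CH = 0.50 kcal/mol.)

One chair has the ethynyl group axial (E = 0.50 kcal/mol) and the other has it equatorial (E = 0).
ΔG = 0.50 kcal/mol between the two chairs.
K = exp(ΔG/RT) with R = 1.987×10⁻³ kcal mol⁻¹ K⁻¹ and T = 298 K gives K ≈ 2.33.
Fraction in the lower-energy chair = K/(K+1) = 69.9%.

69.9%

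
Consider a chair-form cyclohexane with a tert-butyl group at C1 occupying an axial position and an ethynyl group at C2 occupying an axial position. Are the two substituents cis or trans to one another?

trans

C1 and C2 have opposite parity, so their axial bonds point in opposite directions.
With opposite-parity carbons, two substituents on the same face are one axial and one equatorial; opposite faces give both axial or both equatorial.
Here the groups are axial/axial → opposite face → trans.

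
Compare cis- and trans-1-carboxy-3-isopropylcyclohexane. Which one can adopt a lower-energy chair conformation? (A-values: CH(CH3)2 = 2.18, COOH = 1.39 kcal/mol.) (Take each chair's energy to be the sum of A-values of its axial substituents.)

At 1,3 positions (parity same): cis → (e,e or a,a); trans → (a,e or e,a).
Best chair for cis: E = 0.00 kcal/mol; best chair for trans: E = 1.39 kcal/mol.
The cis isomer is lower by 1.39 kcal/mol.

cis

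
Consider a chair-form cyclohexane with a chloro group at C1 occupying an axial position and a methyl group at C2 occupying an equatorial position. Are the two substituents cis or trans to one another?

C1 and C2 have opposite parity, so their axial bonds point in opposite directions.
With opposite-parity carbons, two substituents on the same face are one axial and one equatorial; opposite faces give both axial or both equatorial.
Here the groups are axial/equatorial → same face → cis.

cis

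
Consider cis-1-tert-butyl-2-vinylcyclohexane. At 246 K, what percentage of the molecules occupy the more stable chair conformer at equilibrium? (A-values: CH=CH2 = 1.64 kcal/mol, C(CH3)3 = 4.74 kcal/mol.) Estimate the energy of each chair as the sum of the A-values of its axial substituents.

99.8%

C1 and C2 have opposite parity, so for the cis isomer the two substituents are one axial and one equatorial in each chair.
Chair I (vinyl axial, tert-butyl equatorial): E = 1.64 kcal/mol; chair II (vinyl equatorial, tert-butyl axial): E = 4.74 kcal/mol.
ΔG = 3.10 kcal/mol between the two chairs.
K = exp(ΔG/RT) with R = 1.987×10⁻³ kcal mol⁻¹ K⁻¹ and T = 246 K gives K ≈ 568.
Fraction in the lower-energy chair = K/(K+1) = 99.8%.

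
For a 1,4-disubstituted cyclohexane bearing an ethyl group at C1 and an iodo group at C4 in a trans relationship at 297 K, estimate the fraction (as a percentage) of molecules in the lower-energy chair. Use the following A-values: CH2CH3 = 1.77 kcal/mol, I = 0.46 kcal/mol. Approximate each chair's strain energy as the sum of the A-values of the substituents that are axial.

C1 and C4 have opposite parity, so for the trans isomer the two substituents are e,e in one chair and a,a in the other.
Chair I (ethyl axial, iodo axial): E = 2.23 kcal/mol; chair II (ethyl equatorial, iodo equatorial): E = 0.00 kcal/mol.
ΔG = 2.23 kcal/mol between the two chairs.
K = exp(ΔG/RT) with R = 1.987×10⁻³ kcal mol⁻¹ K⁻¹ and T = 297 K gives K ≈ 43.8.
Fraction in the lower-energy chair = K/(K+1) = 97.8%.

97.8%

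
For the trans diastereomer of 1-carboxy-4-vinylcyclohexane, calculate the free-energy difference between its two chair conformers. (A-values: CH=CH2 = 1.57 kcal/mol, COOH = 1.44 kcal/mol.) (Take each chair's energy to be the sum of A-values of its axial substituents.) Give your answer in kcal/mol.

C1 and C4 have opposite parity, so for the trans isomer the two substituents are e,e in one chair and a,a in the other.
Chair I (vinyl axial, carboxyl axial): E = 3.01 kcal/mol.
Chair II (vinyl equatorial, carboxyl equatorial): E = 0.00 kcal/mol.
ΔE = 3.01 − 0.00 = 3.01 kcal/mol; chair II is more stable.

3.01 kcal/mol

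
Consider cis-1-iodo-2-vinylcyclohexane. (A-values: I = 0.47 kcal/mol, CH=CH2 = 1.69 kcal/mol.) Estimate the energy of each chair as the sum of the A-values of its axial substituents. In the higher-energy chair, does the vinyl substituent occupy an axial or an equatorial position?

axial

C1 and C2 have opposite parity, so for the cis isomer the two substituents are one axial and one equatorial in each chair.
Chair I (iodo axial, vinyl equatorial): E = 0.47 kcal/mol.
Chair II (iodo equatorial, vinyl axial): E = 1.69 kcal/mol.
Chair II is the less stable (higher-energy) conformer, and in that chair the vinyl group is axial.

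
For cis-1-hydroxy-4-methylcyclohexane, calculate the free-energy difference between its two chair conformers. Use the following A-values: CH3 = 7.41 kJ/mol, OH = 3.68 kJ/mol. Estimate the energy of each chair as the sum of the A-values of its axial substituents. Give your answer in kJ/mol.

3.73 kJ/mol

C1 and C4 have opposite parity, so for the cis isomer the two substituents are one axial and one equatorial in each chair.
Chair I (methyl axial, hydroxyl equatorial): E = 7.41 kJ/mol.
Chair II (methyl equatorial, hydroxyl axial): E = 3.68 kJ/mol.
ΔE = 7.41 − 3.68 = 3.73 kJ/mol; chair II is more stable.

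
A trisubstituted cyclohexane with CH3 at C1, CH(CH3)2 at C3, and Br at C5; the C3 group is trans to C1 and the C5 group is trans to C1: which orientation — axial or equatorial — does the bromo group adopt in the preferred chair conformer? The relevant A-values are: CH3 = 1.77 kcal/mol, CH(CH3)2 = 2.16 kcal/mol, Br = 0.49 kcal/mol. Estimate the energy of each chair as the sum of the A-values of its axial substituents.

equatorial

Chair I (methyl axial, isopropyl equatorial, bromo equatorial): E = 1.77 kcal/mol.
Chair II (methyl equatorial, isopropyl axial, bromo axial): E = 2.65 kcal/mol.
Chair I is the more stable (lower-energy) conformer, and in that chair the bromo group is equatorial.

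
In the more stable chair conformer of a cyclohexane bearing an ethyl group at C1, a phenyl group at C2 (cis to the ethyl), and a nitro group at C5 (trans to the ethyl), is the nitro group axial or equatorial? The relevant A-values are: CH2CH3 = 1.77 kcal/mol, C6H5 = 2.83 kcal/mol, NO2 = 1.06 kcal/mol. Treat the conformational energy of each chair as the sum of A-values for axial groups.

Chair I (ethyl axial, phenyl equatorial, nitro equatorial): E = 1.77 kcal/mol.
Chair II (ethyl equatorial, phenyl axial, nitro axial): E = 3.89 kcal/mol.
Chair I is the more stable (lower-energy) conformer, and in that chair the nitro group is equatorial.

equatorial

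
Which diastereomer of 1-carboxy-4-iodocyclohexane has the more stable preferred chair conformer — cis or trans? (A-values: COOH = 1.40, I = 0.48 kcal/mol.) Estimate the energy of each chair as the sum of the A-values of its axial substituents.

At 1,4 positions (parity opposite): cis → (a,e or e,a); trans → (e,e or a,a).
Best chair for cis: E = 0.48 kcal/mol; best chair for trans: E = 0.00 kcal/mol.
The trans isomer is lower by 0.48 kcal/mol.

trans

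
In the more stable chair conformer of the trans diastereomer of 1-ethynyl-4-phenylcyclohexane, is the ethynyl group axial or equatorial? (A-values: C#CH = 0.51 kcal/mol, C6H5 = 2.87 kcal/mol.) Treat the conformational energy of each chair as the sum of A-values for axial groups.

equatorial

C1 and C4 have opposite parity, so for the trans isomer the two substituents are e,e in one chair and a,a in the other.
Chair I (ethynyl axial, phenyl axial): E = 3.38 kcal/mol.
Chair II (ethynyl equatorial, phenyl equatorial): E = 0.00 kcal/mol.
Chair II is the more stable (lower-energy) conformer, and in that chair the ethynyl group is equatorial.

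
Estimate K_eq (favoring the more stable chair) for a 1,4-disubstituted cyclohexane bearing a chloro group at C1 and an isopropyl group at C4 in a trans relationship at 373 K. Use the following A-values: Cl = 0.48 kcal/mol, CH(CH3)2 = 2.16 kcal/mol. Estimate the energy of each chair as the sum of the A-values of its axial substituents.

K ≈ 35.2

C1 and C4 have opposite parity, so for the trans isomer the two substituents are e,e in one chair and a,a in the other.
Chair I (chloro axial, isopropyl axial): E = 2.64 kcal/mol; chair II (chloro equatorial, isopropyl equatorial): E = 0.00 kcal/mol.
ΔG = 2.64 kcal/mol between the two chairs.
K = exp(ΔG/RT) with R = 1.987×10⁻³ kcal mol⁻¹ K⁻¹ and T = 373 K gives K ≈ 35.2.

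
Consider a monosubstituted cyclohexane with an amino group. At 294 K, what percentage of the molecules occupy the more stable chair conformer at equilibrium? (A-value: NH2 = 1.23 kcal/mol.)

89.1%

One chair has the amino group axial (E = 1.23 kcal/mol) and the other has it equatorial (E = 0).
ΔG = 1.23 kcal/mol between the two chairs.
K = exp(ΔG/RT) with R = 1.987×10⁻³ kcal mol⁻¹ K⁻¹ and T = 294 K gives K ≈ 8.21.
Fraction in the lower-energy chair = K/(K+1) = 89.1%.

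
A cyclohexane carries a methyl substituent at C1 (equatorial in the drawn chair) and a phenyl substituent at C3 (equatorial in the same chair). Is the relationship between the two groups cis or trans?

cis

C1 and C3 have the same parity, so their axial bonds point in the same direction.
With same-parity carbons, two substituents on the same face are both axial or both equatorial; opposite faces give one of each.
Here the groups are equatorial/equatorial → same face → cis.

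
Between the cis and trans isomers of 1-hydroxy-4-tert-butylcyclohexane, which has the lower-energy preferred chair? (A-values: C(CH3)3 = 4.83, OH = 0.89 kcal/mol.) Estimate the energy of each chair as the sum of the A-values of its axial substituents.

trans

At 1,4 positions (parity opposite): cis → (a,e or e,a); trans → (e,e or a,a).
Best chair for cis: E = 0.89 kcal/mol; best chair for trans: E = 0.00 kcal/mol.
The trans isomer is lower by 0.89 kcal/mol.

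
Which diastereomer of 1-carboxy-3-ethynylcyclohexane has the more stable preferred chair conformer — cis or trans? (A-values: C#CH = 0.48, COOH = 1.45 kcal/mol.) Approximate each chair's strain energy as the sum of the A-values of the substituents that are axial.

cis

At 1,3 positions (parity same): cis → (e,e or a,a); trans → (a,e or e,a).
Best chair for cis: E = 0.00 kcal/mol; best chair for trans: E = 0.48 kcal/mol.
The cis isomer is lower by 0.48 kcal/mol.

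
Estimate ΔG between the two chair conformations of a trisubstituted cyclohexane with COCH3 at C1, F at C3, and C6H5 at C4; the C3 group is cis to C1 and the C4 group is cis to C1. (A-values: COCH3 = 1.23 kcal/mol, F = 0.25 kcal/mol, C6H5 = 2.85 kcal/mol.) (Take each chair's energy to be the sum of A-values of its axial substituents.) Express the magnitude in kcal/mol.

1.37 kcal/mol

Chair I (acetyl axial, fluoro axial, phenyl equatorial): E = 1.48 kcal/mol.
Chair II (acetyl equatorial, fluoro equatorial, phenyl axial): E = 2.85 kcal/mol.
ΔE = 2.85 − 1.48 = 1.37 kcal/mol; chair I is more stable.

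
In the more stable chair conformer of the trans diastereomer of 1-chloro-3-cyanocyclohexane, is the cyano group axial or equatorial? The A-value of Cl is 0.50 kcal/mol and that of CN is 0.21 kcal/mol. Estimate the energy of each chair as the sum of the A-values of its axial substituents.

C1 and C3 have the same parity, so for the trans isomer the two substituents are one axial and one equatorial in each chair.
Chair I (chloro axial, cyano equatorial): E = 0.50 kcal/mol.
Chair II (chloro equatorial, cyano axial): E = 0.21 kcal/mol.
Chair II is the more stable (lower-energy) conformer, and in that chair the cyano group is axial.

axial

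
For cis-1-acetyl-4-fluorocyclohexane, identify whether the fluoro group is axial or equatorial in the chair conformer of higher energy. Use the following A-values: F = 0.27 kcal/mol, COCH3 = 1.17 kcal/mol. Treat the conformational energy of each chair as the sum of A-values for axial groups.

C1 and C4 have opposite parity, so for the cis isomer the two substituents are one axial and one equatorial in each chair.
Chair I (fluoro axial, acetyl equatorial): E = 0.27 kcal/mol.
Chair II (fluoro equatorial, acetyl axial): E = 1.17 kcal/mol.
Chair II is the less stable (higher-energy) conformer, and in that chair the fluoro group is equatorial.

equatorial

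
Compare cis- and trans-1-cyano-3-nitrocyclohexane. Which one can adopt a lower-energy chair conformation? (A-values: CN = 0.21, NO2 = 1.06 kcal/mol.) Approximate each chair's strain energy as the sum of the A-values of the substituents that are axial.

cis

At 1,3 positions (parity same): cis → (e,e or a,a); trans → (a,e or e,a).
Best chair for cis: E = 0.00 kcal/mol; best chair for trans: E = 0.21 kcal/mol.
The cis isomer is lower by 0.21 kcal/mol.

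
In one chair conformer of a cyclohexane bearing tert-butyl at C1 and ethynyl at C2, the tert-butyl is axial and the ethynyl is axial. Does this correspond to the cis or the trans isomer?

C1 and C2 have opposite parity, so their axial bonds point in opposite directions.
With opposite-parity carbons, two substituents on the same face are one axial and one equatorial; opposite faces give both axial or both equatorial.
Here the groups are axial/axial → opposite face → trans.

trans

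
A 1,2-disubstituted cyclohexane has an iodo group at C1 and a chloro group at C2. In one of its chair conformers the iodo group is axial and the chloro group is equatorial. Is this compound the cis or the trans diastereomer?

cis

C1 and C2 have opposite parity, so their axial bonds point in opposite directions.
With opposite-parity carbons, two substituents on the same face are one axial and one equatorial; opposite faces give both axial or both equatorial.
Here the groups are axial/equatorial → same face → cis.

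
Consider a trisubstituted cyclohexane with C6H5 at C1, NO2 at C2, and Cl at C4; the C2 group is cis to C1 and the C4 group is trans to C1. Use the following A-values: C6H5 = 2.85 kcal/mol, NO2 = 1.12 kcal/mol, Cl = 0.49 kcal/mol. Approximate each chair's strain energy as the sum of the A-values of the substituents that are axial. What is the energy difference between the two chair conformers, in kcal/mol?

2.22 kcal/mol

Chair I (phenyl axial, nitro equatorial, chloro axial): E = 3.34 kcal/mol.
Chair II (phenyl equatorial, nitro axial, chloro equatorial): E = 1.12 kcal/mol.
ΔE = 3.34 − 1.12 = 2.22 kcal/mol; chair II is more stable.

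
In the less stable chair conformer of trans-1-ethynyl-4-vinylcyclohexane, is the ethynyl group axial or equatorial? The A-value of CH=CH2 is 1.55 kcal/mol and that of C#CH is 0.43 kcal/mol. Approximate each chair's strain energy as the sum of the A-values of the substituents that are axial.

axial

C1 and C4 have opposite parity, so for the trans isomer the two substituents are e,e in one chair and a,a in the other.
Chair I (vinyl axial, ethynyl axial): E = 1.98 kcal/mol.
Chair II (vinyl equatorial, ethynyl equatorial): E = 0.00 kcal/mol.
Chair I is the less stable (higher-energy) conformer, and in that chair the ethynyl group is axial.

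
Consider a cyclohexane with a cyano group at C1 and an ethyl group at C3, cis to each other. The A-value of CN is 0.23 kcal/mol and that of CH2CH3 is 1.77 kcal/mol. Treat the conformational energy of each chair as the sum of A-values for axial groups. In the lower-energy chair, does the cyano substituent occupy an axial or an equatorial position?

equatorial

C1 and C3 have the same parity, so for the cis isomer the two substituents are e,e in one chair and a,a in the other.
Chair I (cyano axial, ethyl axial): E = 2.00 kcal/mol.
Chair II (cyano equatorial, ethyl equatorial): E = 0.00 kcal/mol.
Chair II is the more stable (lower-energy) conformer, and in that chair the cyano group is equatorial.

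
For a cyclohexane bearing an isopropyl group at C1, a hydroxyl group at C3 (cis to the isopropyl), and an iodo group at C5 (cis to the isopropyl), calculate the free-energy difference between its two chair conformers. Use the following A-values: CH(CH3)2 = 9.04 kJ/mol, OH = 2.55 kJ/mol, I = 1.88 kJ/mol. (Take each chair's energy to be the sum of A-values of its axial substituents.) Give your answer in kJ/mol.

13.47 kJ/mol

Chair I (isopropyl axial, hydroxyl axial, iodo axial): E = 13.47 kJ/mol.
Chair II (isopropyl equatorial, hydroxyl equatorial, iodo equatorial): E = 0.00 kJ/mol.
ΔE = 13.47 − 0.00 = 13.47 kJ/mol; chair II is more stable.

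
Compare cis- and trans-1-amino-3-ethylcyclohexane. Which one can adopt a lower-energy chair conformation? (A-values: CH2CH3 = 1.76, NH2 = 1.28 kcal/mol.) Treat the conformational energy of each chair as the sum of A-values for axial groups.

cis

At 1,3 positions (parity same): cis → (e,e or a,a); trans → (a,e or e,a).
Best chair for cis: E = 0.00 kcal/mol; best chair for trans: E = 1.28 kcal/mol.
The cis isomer is lower by 1.28 kcal/mol.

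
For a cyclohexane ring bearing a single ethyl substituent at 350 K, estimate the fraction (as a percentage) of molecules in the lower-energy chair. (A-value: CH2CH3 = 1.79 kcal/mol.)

92.9%

One chair has the ethyl group axial (E = 1.79 kcal/mol) and the other has it equatorial (E = 0).
ΔG = 1.79 kcal/mol between the two chairs.
K = exp(ΔG/RT) with R = 1.987×10⁻³ kcal mol⁻¹ K⁻¹ and T = 350 K gives K ≈ 13.1.
Fraction in the lower-energy chair = K/(K+1) = 92.9%.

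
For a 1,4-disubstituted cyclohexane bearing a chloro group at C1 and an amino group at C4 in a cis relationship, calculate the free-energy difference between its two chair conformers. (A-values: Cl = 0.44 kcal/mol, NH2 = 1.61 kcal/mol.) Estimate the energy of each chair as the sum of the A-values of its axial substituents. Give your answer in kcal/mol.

1.17 kcal/mol

C1 and C4 have opposite parity, so for the cis isomer the two substituents are one axial and one equatorial in each chair.
Chair I (chloro axial, amino equatorial): E = 0.44 kcal/mol.
Chair II (chloro equatorial, amino axial): E = 1.61 kcal/mol.
ΔE = 1.61 − 0.44 = 1.17 kcal/mol; chair I is more stable.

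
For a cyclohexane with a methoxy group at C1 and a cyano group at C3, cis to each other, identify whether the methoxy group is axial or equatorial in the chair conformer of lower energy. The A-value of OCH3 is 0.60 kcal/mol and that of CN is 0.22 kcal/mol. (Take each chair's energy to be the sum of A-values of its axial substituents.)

C1 and C3 have the same parity, so for the cis isomer the two substituents are e,e in one chair and a,a in the other.
Chair I (methoxy axial, cyano axial): E = 0.82 kcal/mol.
Chair II (methoxy equatorial, cyano equatorial): E = 0.00 kcal/mol.
Chair II is the more stable (lower-energy) conformer, and in that chair the methoxy group is equatorial.

equatorial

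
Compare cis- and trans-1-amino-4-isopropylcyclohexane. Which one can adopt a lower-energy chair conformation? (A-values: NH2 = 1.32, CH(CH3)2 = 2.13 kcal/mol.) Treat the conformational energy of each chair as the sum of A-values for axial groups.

At 1,4 positions (parity opposite): cis → (a,e or e,a); trans → (e,e or a,a).
Best chair for cis: E = 1.32 kcal/mol; best chair for trans: E = 0.00 kcal/mol.
The trans isomer is lower by 1.32 kcal/mol.

trans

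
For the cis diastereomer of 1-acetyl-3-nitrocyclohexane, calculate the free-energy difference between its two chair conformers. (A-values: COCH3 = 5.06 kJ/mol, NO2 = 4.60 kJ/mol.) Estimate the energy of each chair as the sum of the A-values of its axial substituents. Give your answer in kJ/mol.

9.66 kJ/mol

C1 and C3 have the same parity, so for the cis isomer the two substituents are e,e in one chair and a,a in the other.
Chair I (acetyl axial, nitro axial): E = 9.66 kJ/mol.
Chair II (acetyl equatorial, nitro equatorial): E = 0.00 kJ/mol.
ΔE = 9.66 − 0.00 = 9.66 kJ/mol; chair II is more stable.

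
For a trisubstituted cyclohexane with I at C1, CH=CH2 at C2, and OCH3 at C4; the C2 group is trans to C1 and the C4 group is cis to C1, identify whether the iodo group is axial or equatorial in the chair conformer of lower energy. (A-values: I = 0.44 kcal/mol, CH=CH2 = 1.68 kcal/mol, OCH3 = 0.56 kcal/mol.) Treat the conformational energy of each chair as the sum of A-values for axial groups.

Chair I (iodo axial, vinyl axial, methoxy equatorial): E = 2.12 kcal/mol.
Chair II (iodo equatorial, vinyl equatorial, methoxy axial): E = 0.56 kcal/mol.
Chair II is the more stable (lower-energy) conformer, and in that chair the iodo group is equatorial.

equatorial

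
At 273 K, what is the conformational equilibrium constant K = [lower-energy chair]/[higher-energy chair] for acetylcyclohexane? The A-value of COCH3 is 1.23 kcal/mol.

One chair has the acetyl group axial (E = 1.23 kcal/mol) and the other has it equatorial (E = 0).
ΔG = 1.23 kcal/mol between the two chairs.
K = exp(ΔG/RT) with R = 1.987×10⁻³ kcal mol⁻¹ K⁻¹ and T = 273 K gives K ≈ 9.66.

K ≈ 9.66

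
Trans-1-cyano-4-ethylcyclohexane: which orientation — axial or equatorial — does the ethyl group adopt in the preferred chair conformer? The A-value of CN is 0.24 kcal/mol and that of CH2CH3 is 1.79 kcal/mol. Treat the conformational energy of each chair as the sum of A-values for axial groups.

C1 and C4 have opposite parity, so for the trans isomer the two substituents are e,e in one chair and a,a in the other.
Chair I (cyano axial, ethyl axial): E = 2.03 kcal/mol.
Chair II (cyano equatorial, ethyl equatorial): E = 0.00 kcal/mol.
Chair II is the more stable (lower-energy) conformer, and in that chair the ethyl group is equatorial.

equatorial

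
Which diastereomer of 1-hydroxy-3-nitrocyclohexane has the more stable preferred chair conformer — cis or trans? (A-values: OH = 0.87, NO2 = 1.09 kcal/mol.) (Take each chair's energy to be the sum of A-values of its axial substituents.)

cis

At 1,3 positions (parity same): cis → (e,e or a,a); trans → (a,e or e,a).
Best chair for cis: E = 0.00 kcal/mol; best chair for trans: E = 0.87 kcal/mol.
The cis isomer is lower by 0.87 kcal/mol.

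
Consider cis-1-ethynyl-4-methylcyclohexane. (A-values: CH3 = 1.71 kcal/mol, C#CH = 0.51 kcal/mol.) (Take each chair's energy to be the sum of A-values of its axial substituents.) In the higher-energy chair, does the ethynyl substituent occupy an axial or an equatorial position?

C1 and C4 have opposite parity, so for the cis isomer the two substituents are one axial and one equatorial in each chair.
Chair I (methyl axial, ethynyl equatorial): E = 1.71 kcal/mol.
Chair II (methyl equatorial, ethynyl axial): E = 0.51 kcal/mol.
Chair I is the less stable (higher-energy) conformer, and in that chair the ethynyl group is equatorial.

equatorial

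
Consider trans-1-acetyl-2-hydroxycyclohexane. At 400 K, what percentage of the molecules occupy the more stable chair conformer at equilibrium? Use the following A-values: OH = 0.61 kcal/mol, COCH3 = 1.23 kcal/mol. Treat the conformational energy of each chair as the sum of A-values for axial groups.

91.0%

C1 and C2 have opposite parity, so for the trans isomer the two substituents are e,e in one chair and a,a in the other.
Chair I (hydroxyl axial, acetyl axial): E = 1.84 kcal/mol; chair II (hydroxyl equatorial, acetyl equatorial): E = 0.00 kcal/mol.
ΔG = 1.84 kcal/mol between the two chairs.
K = exp(ΔG/RT) with R = 1.987×10⁻³ kcal mol⁻¹ K⁻¹ and T = 400 K gives K ≈ 10.1.
Fraction in the lower-energy chair = K/(K+1) = 91.0%.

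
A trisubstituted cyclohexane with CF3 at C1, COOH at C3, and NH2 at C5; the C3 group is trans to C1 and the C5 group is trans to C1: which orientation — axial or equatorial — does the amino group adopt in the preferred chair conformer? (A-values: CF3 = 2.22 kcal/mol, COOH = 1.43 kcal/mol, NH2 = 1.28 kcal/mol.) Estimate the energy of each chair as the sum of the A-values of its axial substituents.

equatorial

Chair I (trifluoromethyl axial, carboxyl equatorial, amino equatorial): E = 2.22 kcal/mol.
Chair II (trifluoromethyl equatorial, carboxyl axial, amino axial): E = 2.71 kcal/mol.
Chair I is the more stable (lower-energy) conformer, and in that chair the amino group is equatorial.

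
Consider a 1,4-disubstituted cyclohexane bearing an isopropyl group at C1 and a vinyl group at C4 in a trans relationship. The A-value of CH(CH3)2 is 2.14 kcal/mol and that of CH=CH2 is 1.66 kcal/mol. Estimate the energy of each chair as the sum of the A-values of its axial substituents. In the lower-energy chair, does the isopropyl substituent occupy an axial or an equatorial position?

equatorial

C1 and C4 have opposite parity, so for the trans isomer the two substituents are e,e in one chair and a,a in the other.
Chair I (isopropyl axial, vinyl axial): E = 3.80 kcal/mol.
Chair II (isopropyl equatorial, vinyl equatorial): E = 0.00 kcal/mol.
Chair II is the more stable (lower-energy) conformer, and in that chair the isopropyl group is equatorial.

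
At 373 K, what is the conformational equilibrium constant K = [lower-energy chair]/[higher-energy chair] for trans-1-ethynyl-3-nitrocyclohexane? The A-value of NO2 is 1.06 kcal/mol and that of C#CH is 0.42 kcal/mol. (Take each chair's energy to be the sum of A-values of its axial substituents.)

C1 and C3 have the same parity, so for the trans isomer the two substituents are one axial and one equatorial in each chair.
Chair I (nitro axial, ethynyl equatorial): E = 1.06 kcal/mol; chair II (nitro equatorial, ethynyl axial): E = 0.42 kcal/mol.
ΔG = 0.64 kcal/mol between the two chairs.
K = exp(ΔG/RT) with R = 1.987×10⁻³ kcal mol⁻¹ K⁻¹ and T = 373 K gives K ≈ 2.37.

K ≈ 2.37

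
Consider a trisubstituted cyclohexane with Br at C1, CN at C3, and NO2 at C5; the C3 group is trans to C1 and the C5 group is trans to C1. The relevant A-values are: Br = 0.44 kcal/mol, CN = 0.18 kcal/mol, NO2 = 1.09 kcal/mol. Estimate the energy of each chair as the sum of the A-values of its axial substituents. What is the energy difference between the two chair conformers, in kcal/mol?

0.83 kcal/mol

Chair I (bromo axial, cyano equatorial, nitro equatorial): E = 0.44 kcal/mol.
Chair II (bromo equatorial, cyano axial, nitro axial): E = 1.27 kcal/mol.
ΔE = 1.27 − 0.44 = 0.83 kcal/mol; chair I is more stable.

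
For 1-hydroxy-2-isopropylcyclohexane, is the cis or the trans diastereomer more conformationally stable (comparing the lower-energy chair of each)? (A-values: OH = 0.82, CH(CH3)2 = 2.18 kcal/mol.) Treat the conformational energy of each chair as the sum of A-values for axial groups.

At 1,2 positions (parity opposite): cis → (a,e or e,a); trans → (e,e or a,a).
Best chair for cis: E = 0.82 kcal/mol; best chair for trans: E = 0.00 kcal/mol.
The trans isomer is lower by 0.82 kcal/mol.

trans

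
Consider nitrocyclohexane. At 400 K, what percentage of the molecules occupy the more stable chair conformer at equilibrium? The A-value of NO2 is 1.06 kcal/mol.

79.1%

One chair has the nitro group axial (E = 1.06 kcal/mol) and the other has it equatorial (E = 0).
ΔG = 1.06 kcal/mol between the two chairs.
K = exp(ΔG/RT) with R = 1.987×10⁻³ kcal mol⁻¹ K⁻¹ and T = 400 K gives K ≈ 3.79.
Fraction in the lower-energy chair = K/(K+1) = 79.1%.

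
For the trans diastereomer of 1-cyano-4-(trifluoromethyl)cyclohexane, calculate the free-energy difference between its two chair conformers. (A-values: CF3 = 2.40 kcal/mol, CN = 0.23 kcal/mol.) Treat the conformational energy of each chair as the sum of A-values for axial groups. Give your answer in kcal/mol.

C1 and C4 have opposite parity, so for the trans isomer the two substituents are e,e in one chair and a,a in the other.
Chair I (trifluoromethyl axial, cyano axial): E = 2.63 kcal/mol.
Chair II (trifluoromethyl equatorial, cyano equatorial): E = 0.00 kcal/mol.
ΔE = 2.63 − 0.00 = 2.63 kcal/mol; chair II is more stable.

2.63 kcal/mol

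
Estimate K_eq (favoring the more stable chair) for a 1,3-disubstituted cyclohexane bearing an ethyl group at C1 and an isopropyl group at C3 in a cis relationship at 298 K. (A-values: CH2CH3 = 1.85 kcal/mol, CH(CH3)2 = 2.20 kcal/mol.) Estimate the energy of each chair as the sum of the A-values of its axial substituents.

C1 and C3 have the same parity, so for the cis isomer the two substituents are e,e in one chair and a,a in the other.
Chair I (ethyl axial, isopropyl axial): E = 4.05 kcal/mol; chair II (ethyl equatorial, isopropyl equatorial): E = 0.00 kcal/mol.
ΔG = 4.05 kcal/mol between the two chairs.
K = exp(ΔG/RT) with R = 1.987×10⁻³ kcal mol⁻¹ K⁻¹ and T = 298 K gives K ≈ 934.

K ≈ 934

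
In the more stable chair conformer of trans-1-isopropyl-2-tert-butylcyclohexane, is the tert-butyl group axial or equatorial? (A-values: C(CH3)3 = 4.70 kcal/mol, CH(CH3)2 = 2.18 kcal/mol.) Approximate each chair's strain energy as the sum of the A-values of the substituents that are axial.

C1 and C2 have opposite parity, so for the trans isomer the two substituents are e,e in one chair and a,a in the other.
Chair I (tert-butyl axial, isopropyl axial): E = 6.88 kcal/mol.
Chair II (tert-butyl equatorial, isopropyl equatorial): E = 0.00 kcal/mol.
Chair II is the more stable (lower-energy) conformer, and in that chair the tert-butyl group is equatorial.

equatorial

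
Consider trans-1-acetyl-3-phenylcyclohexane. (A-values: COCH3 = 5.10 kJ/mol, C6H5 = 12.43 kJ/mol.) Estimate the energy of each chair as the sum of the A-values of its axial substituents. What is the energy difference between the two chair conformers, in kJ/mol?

C1 and C3 have the same parity, so for the trans isomer the two substituents are one axial and one equatorial in each chair.
Chair I (acetyl axial, phenyl equatorial): E = 5.10 kJ/mol.
Chair II (acetyl equatorial, phenyl axial): E = 12.43 kJ/mol.
ΔE = 12.43 − 5.10 = 7.33 kJ/mol; chair I is more stable.

7.33 kJ/mol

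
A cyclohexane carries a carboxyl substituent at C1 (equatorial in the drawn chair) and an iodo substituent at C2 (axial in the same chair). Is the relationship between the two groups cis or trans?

C1 and C2 have opposite parity, so their axial bonds point in opposite directions.
With opposite-parity carbons, two substituents on the same face are one axial and one equatorial; opposite faces give both axial or both equatorial.
Here the groups are equatorial/axial → same face → cis.

cis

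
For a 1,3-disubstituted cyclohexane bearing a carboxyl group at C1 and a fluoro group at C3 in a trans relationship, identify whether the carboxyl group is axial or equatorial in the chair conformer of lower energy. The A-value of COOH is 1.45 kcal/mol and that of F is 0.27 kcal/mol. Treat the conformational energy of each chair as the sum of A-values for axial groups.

C1 and C3 have the same parity, so for the trans isomer the two substituents are one axial and one equatorial in each chair.
Chair I (carboxyl axial, fluoro equatorial): E = 1.45 kcal/mol.
Chair II (carboxyl equatorial, fluoro axial): E = 0.27 kcal/mol.
Chair II is the more stable (lower-energy) conformer, and in that chair the carboxyl group is equatorial.

equatorial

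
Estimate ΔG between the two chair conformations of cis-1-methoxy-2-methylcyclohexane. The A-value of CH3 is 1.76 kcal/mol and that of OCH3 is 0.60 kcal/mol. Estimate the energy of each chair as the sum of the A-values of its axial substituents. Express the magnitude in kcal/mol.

C1 and C2 have opposite parity, so for the cis isomer the two substituents are one axial and one equatorial in each chair.
Chair I (methyl axial, methoxy equatorial): E = 1.76 kcal/mol.
Chair II (methyl equatorial, methoxy axial): E = 0.60 kcal/mol.
ΔE = 1.76 − 0.60 = 1.16 kcal/mol; chair II is more stable.

1.16 kcal/mol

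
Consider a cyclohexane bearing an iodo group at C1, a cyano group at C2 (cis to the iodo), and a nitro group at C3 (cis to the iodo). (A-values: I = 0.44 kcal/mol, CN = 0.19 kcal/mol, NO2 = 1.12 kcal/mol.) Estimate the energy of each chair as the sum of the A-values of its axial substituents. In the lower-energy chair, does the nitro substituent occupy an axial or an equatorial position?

equatorial

Chair I (iodo axial, cyano equatorial, nitro axial): E = 1.56 kcal/mol.
Chair II (iodo equatorial, cyano axial, nitro equatorial): E = 0.19 kcal/mol.
Chair II is the more stable (lower-energy) conformer, and in that chair the nitro group is equatorial.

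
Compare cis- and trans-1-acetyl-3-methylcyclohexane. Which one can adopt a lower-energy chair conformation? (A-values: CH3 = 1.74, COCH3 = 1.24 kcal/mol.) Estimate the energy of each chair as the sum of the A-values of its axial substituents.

At 1,3 positions (parity same): cis → (e,e or a,a); trans → (a,e or e,a).
Best chair for cis: E = 0.00 kcal/mol; best chair for trans: E = 1.24 kcal/mol.
The cis isomer is lower by 1.24 kcal/mol.

cis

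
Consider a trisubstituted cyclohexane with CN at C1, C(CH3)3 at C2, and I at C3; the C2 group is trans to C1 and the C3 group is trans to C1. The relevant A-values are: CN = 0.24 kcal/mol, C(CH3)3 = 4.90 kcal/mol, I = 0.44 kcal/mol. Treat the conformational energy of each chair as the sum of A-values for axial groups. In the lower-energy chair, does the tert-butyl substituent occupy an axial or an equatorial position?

Chair I (cyano axial, tert-butyl axial, iodo equatorial): E = 5.14 kcal/mol.
Chair II (cyano equatorial, tert-butyl equatorial, iodo axial): E = 0.44 kcal/mol.
Chair II is the more stable (lower-energy) conformer, and in that chair the tert-butyl group is equatorial.

equatorial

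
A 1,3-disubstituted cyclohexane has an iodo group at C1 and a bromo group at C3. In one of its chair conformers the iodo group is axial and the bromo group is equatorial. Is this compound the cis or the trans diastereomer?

C1 and C3 have the same parity, so their axial bonds point in the same direction.
With same-parity carbons, two substituents on the same face are both axial or both equatorial; opposite faces give one of each.
Here the groups are axial/equatorial → opposite face → trans.

trans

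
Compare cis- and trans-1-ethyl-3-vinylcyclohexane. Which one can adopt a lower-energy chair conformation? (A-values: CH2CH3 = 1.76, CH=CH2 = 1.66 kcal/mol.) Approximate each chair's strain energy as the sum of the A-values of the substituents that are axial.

At 1,3 positions (parity same): cis → (e,e or a,a); trans → (a,e or e,a).
Best chair for cis: E = 0.00 kcal/mol; best chair for trans: E = 1.66 kcal/mol.
The cis isomer is lower by 1.66 kcal/mol.

cis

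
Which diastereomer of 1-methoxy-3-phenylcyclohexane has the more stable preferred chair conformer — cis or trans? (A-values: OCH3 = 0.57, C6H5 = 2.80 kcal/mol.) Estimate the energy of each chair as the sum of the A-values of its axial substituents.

At 1,3 positions (parity same): cis → (e,e or a,a); trans → (a,e or e,a).
Best chair for cis: E = 0.00 kcal/mol; best chair for trans: E = 0.57 kcal/mol.
The cis isomer is lower by 0.57 kcal/mol.

cis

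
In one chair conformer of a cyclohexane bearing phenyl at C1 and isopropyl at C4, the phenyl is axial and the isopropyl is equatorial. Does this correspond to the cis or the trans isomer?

C1 and C4 have opposite parity, so their axial bonds point in opposite directions.
With opposite-parity carbons, two substituents on the same face are one axial and one equatorial; opposite faces give both axial or both equatorial.
Here the groups are axial/equatorial → same face → cis.

cis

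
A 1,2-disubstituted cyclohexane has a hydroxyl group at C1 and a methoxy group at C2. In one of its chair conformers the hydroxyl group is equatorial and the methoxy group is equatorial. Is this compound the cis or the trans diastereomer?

C1 and C2 have opposite parity, so their axial bonds point in opposite directions.
With opposite-parity carbons, two substituents on the same face are one axial and one equatorial; opposite faces give both axial or both equatorial.
Here the groups are equatorial/equatorial → opposite face → trans.

trans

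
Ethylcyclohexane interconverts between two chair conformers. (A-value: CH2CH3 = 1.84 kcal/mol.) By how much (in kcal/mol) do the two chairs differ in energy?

A monosubstituted cyclohexane has one chair with the ethyl group axial (E = A = 1.84 kcal/mol) and one with it equatorial (E = 0).
ΔE = 1.84 − 0 = 1.84 kcal/mol.

1.84 kcal/mol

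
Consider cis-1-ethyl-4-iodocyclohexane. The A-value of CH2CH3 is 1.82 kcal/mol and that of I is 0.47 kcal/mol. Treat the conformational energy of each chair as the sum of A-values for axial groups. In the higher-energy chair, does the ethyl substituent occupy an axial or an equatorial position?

C1 and C4 have opposite parity, so for the cis isomer the two substituents are one axial and one equatorial in each chair.
Chair I (ethyl axial, iodo equatorial): E = 1.82 kcal/mol.
Chair II (ethyl equatorial, iodo axial): E = 0.47 kcal/mol.
Chair I is the less stable (higher-energy) conformer, and in that chair the ethyl group is axial.

axial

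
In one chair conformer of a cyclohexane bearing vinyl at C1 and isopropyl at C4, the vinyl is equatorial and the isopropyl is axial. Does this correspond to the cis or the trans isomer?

cis

C1 and C4 have opposite parity, so their axial bonds point in opposite directions.
With opposite-parity carbons, two substituents on the same face are one axial and one equatorial; opposite faces give both axial or both equatorial.
Here the groups are equatorial/axial → same face → cis.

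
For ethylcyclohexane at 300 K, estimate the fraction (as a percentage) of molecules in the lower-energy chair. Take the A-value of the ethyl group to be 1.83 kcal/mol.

One chair has the ethyl group axial (E = 1.83 kcal/mol) and the other has it equatorial (E = 0).
ΔG = 1.83 kcal/mol between the two chairs.
K = exp(ΔG/RT) with R = 1.987×10⁻³ kcal mol⁻¹ K⁻¹ and T = 300 K gives K ≈ 21.5.
Fraction in the lower-energy chair = K/(K+1) = 95.6%.

95.6%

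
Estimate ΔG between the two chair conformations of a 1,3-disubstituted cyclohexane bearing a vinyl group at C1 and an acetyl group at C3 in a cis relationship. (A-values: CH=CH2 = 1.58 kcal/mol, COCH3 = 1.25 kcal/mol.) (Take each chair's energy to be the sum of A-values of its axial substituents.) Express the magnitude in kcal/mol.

C1 and C3 have the same parity, so for the cis isomer the two substituents are e,e in one chair and a,a in the other.
Chair I (vinyl axial, acetyl axial): E = 2.83 kcal/mol.
Chair II (vinyl equatorial, acetyl equatorial): E = 0.00 kcal/mol.
ΔE = 2.83 − 0.00 = 2.83 kcal/mol; chair II is more stable.

2.83 kcal/mol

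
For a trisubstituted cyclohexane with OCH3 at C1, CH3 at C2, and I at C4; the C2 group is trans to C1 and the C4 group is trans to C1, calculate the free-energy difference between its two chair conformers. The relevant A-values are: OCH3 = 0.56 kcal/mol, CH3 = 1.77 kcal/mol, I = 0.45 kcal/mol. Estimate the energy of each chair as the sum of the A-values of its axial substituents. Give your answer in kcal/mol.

Chair I (methoxy axial, methyl axial, iodo axial): E = 2.78 kcal/mol.
Chair II (methoxy equatorial, methyl equatorial, iodo equatorial): E = 0.00 kcal/mol.
ΔE = 2.78 − 0.00 = 2.78 kcal/mol; chair II is more stable.

2.78 kcal/mol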